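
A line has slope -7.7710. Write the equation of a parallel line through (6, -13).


Parallel lines have equal slopes.
m2 = -7.7710
b2 = -13 + 7.7710*6 = 33.6260

y = -7.7710x + 33.6260


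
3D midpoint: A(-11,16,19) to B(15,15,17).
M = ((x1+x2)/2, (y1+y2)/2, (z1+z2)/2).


Mx = (-11+15)/2 = 2.0000
My = (16+15)/2 = 15.5000
Mz = (19+17)/2 = 18.0000

M = (2.0000, 15.5000, 18.0000)


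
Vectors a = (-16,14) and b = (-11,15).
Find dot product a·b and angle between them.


a·b = -16*(-11) + 14*15 = 176 + 210 = 386
|a| = sqrt(256+196) = 21.2603
|b| = sqrt(121+225) = 18.6011
cos(theta) = 386/(sqrt(452)*sqrt(346)) = 386/sqrt(156392) = 0.976068
theta = arccos(386/sqrt(156392)) = 12.5602 degrees

a·b = 386, theta = 12.5602 deg


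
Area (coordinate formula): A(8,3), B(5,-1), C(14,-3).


8*(-1+ 3) = 16
5*(-3-3) = -30
14*(3+ 1) = 56
sum = 42
Area = |42|/2 = 21.0000

21.0000 sq units


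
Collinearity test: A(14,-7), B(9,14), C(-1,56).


14*(14-56) + 9*(56+ 7) - 1*(-7-14)
= -588 + 567 + 21 = 0

Yes, collinear (determinant = 0)


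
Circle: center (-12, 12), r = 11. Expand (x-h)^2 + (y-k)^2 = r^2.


(x+ 12)^2 + (y-12)^2 = 11^2
D = -2h = 24, E = -2k = -24
F = h^2+k^2-r^2 = 144+144-121 = 167

x^2 + y^2 + 24x - 24y + 167 = 0


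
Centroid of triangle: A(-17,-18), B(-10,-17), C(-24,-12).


Gx = (-17- 10- 24)/3 = -51/3 = -17.0000
Gy = (-18- 17- 12)/3 = -47/3 = -15.6667

G = (-17.0000, -15.6667)


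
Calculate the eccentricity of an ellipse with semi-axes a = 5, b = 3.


c = sqrt(25-9) = sqrt(16) = 4.0000
e = c/a = 4/5 = 0.8000

e = 0.8000


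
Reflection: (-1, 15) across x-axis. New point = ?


Reflection rule for x-axis: (x, -y)
(-1, 15) -> (-1, -15)

(-1, -15)


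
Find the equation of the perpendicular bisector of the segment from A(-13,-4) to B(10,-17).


Midpoint = (-1.5, -10.5)
Slope of AB = dy/dx = -13/23 = -0.5652
Perp slope = -dx/dy = 23/13 = 1.7692
b = My - (perp slope)*Mx = -10.5 + (23*(-1.5))/(-13) = -10.5 + 2.6538 = -7.8462

y = 1.7692x - 7.8462


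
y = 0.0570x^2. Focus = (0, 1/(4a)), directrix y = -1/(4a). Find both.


a = 0.0570
1/(4a) = 4.3860
Focus = (0, 4.3860)
Directrix: y = -4.3860

Focus = (0, 4.3860), Directrix: y = -4.3860


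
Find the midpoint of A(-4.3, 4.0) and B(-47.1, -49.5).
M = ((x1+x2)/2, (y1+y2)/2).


Mx = (-4.3 - 47.1)/2 = -51.4/2 = -25.7000
My = (4.0 - 49.5)/2 = -45.5/2 = -22.7500

(-25.7000, -22.7500)


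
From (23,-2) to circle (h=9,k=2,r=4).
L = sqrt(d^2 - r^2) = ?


d = sqrt((23-9)^2 + (-2-2)^2) = sqrt(196+16) = 14.5602
L = sqrt(212.0000 - 16) = sqrt(196.0000) = 14.0000

14.0000


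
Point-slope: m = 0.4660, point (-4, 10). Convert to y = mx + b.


y - 10 = 0.4660(x + 4)
y = 0.4660x + 10 - 0.4660*(-4)
y = 0.4660x + 11.8640

y = 0.4660x + 11.8640


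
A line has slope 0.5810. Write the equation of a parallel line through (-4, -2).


Parallel lines have equal slopes.
m2 = 0.5810
b2 = -2 - 0.5810*(-4) = 0.3240

y = 0.5810x + 0.3240


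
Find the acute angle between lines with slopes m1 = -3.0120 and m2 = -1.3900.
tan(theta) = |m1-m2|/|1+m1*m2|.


m1-m2 = -1.622
1+m1*m2 = 5.18668
tan(theta) = |-1.622/5.18668| = 0.312724
theta = arctan(|-1.622/5.18668|) = 17.3657 degrees (acute angle)

17.3657 degrees


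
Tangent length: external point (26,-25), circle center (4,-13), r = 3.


d = sqrt((26-4)^2 + (-25+ 13)^2) = sqrt(484+144) = 25.0599
L = sqrt(628.0000 - 9) = sqrt(619.0000) = 24.8797

24.8797


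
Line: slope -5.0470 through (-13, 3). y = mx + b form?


y - 3 = -5.0470(x + 13)
y = -5.0470x + 3 + 5.0470*(-13)
y = -5.0470x - 62.6110

y = -5.0470x - 62.6110


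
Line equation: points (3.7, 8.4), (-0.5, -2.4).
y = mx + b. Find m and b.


m = (-10.8)/(-4.2) = 2.5714
b = y1 - m*x1 = 8.4 - (-10.8*3.7)/(-4.2) = 8.4 - 9.5143 = -1.1143

y = 2.5714x - 1.1143


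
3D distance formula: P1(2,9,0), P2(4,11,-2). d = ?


dx=2, dy=2, dz=-2
d = sqrt(4+4+4) = sqrt(12) = 3.4641

3.4641


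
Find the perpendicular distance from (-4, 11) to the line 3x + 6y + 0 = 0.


|3*(-4) + 6*11 + 0| = |54| = 54
sqrt(9 + 36) = sqrt(45) = 6.7082
d = 54/sqrt(45) = 8.0498

8.0498


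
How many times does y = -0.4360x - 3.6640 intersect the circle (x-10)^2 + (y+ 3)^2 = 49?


Substitute y = -0.4360x - 3.6640: (x-10)^2 + (-0.4360x- 3.6640+ 3)^2 = 49
Expand to Ax^2 + Bx + C = 0, where b-k = -0.664
A = 1+m^2 = 1.190096
B = 2(m(b-k) - h) = 2(-0.4360*(-0.664) - 10) = -19.420992
C = h^2 + (b-k)^2 - r^2 = 100 + 0.440896 - 49 = 51.440896
disc = B^2-4AC = 377.1749 - 244.8784 = 132.2965
disc > 0

2 intersection points


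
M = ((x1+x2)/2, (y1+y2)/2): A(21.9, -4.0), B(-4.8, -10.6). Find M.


Mx = (21.9 - 4.8)/2 = 17.1/2 = 8.5500
My = (-4.0 - 10.6)/2 = -14.6/2 = -7.3000

(8.5500, -7.3000)


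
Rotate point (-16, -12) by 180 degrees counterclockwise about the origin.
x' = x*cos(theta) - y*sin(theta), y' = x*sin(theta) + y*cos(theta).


cos(180) = -1, sin(180) = 0
x' = -16*(-1) + 12*0 = 16
y' = -16*0 - 12*(-1) = 12

(16, 12)


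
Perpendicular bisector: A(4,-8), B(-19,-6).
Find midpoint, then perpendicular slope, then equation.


Midpoint = (-7.5, -7)
Slope of AB = dy/dx = 2/(-23) = -0.0870
Perp slope = -dx/dy = 23/2 = 11.5000
b = My - (perp slope)*Mx = -7 + (-23*(-7.5))/2 = -7 + 86.2500 = 79.2500

y = 11.5000x + 79.2500


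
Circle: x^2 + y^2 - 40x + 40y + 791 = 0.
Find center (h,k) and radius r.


h = -D/2 = 40/2 = 20
k = -E/2 = -40/2 = -20
r^2 = h^2 + k^2 - F = 400 + 400 - 791 = 9
r = 3

Center (20, -20), radius = 3


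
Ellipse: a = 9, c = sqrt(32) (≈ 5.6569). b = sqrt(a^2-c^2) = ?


b^2 = 9^2 - (sqrt(32))^2 = 81 - 32 = 49
b = sqrt(49) = 7

b = 7


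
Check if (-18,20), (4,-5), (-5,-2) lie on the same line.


-18*(-5+ 2) + 4*(-2-20) - 5*(20+ 5)
= 54 - 88 - 125 = -159

No, not collinear (determinant = -159)


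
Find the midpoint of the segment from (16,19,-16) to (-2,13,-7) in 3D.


Mx = (16- 2)/2 = 7.0000
My = (19+13)/2 = 16.0000
Mz = (-16- 7)/2 = -11.5000

M = (7.0000, 16.0000, -11.5000)


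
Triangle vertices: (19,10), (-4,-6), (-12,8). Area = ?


19*(-6-8) = -266
-4*(8-10) = 8
-12*(10+ 6) = -192
sum = -450
Area = |-450|/2 = 225.0000

225.0000 sq units


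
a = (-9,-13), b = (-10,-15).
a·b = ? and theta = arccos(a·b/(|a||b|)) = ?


a·b = -9*(-10) - 13*(-15) = 90 + 195 = 285
|a| = sqrt(81+169) = 15.8114
|b| = sqrt(100+225) = 18.0278
cos(theta) = 285/(sqrt(250)*sqrt(325)) = 285/sqrt(81250) = 0.999846
theta = arccos(285/sqrt(81250)) = 1.0051 degrees

a·b = 285, theta = 1.0051 deg


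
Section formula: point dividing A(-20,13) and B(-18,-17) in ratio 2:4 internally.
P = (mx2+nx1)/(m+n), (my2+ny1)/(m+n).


Px = (2*(-18) + 4*(-20))/6 = -116/6 = -19.3333
Py = (2*(-17) + 4*13)/6 = 18/6 = 3.0000

P = (-19.3333, 3.0000)


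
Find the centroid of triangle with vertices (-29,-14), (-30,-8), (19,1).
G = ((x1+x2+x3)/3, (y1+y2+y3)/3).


Gx = (-29- 30+19)/3 = -40/3 = -13.3333
Gy = (-14- 8+1)/3 = -21/3 = -7.0000

G = (-13.3333, -7.0000)


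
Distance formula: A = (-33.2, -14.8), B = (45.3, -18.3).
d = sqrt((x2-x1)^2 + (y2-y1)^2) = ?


dx = 45.3 + 33.2 = 78.5
dy = -18.3 + 14.8 = -3.5
d = sqrt(6162.25 + 12.25) = sqrt(6174.5) = 78.5780

78.5780


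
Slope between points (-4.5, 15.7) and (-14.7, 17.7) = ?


dy = 17.7 - 15.7 = 2.0
dx = -14.7 + 4.5 = -10.2
m = 2.0/(-10.2) = -0.1961

m = -0.1961


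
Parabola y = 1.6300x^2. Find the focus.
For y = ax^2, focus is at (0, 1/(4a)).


a = 1.6300
4a = 6.5200
focus = (0, 1/6.5200) = (0, 0.1534)

Focus = (0, 0.1534)


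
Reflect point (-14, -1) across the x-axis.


Reflection rule for x-axis: (x, -y)
(-14, -1) -> (-14, 1)

(-14, 1)


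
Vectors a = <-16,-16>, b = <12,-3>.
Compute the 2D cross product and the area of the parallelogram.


cross = -16*(-3) + 16*12 = 48 + 192 = 240
Parallelogram area = |240| = 240

cross = 240, parallelogram area = 240


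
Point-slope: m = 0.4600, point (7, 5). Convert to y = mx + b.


y - 5 = 0.4600(x - 7)
y = 0.4600x + 5 - 0.4600*7
y = 0.4600x + 1.7800

y = 0.4600x + 1.7800


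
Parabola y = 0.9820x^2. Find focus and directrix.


a = 0.9820
1/(4a) = 0.2546
Focus = (0, 0.2546)
Directrix: y = -0.2546

Focus = (0, 0.2546), Directrix: y = -0.2546


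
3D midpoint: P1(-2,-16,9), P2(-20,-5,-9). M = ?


Mx = (-2- 20)/2 = -11.0000
My = (-16- 5)/2 = -10.5000
Mz = (9- 9)/2 = 0

M = (-11.0000, -10.5000, 0)


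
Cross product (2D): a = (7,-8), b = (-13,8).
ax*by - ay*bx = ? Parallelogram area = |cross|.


cross = 7*8 + 8*(-13) = 56 - 104 = -48
Parallelogram area = |-48| = 48

cross = -48, parallelogram area = 48


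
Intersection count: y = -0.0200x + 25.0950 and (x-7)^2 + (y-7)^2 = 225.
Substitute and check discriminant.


Substitute y = -0.0200x + 25.0950: (x-7)^2 + (-0.0200x+25.0950-7)^2 = 225
Expand to Ax^2 + Bx + C = 0, where b-k = 18.095
A = 1+m^2 = 1.0004
B = 2(m(b-k) - h) = 2(-0.0200*18.095 - 7) = -14.7238
C = h^2 + (b-k)^2 - r^2 = 49 + 327.429025 - 225 = 151.429025
disc = B^2-4AC = 216.7903 - 605.9584 = -389.1681
disc < 0

0 intersection points


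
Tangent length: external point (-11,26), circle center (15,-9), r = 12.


d = sqrt((-11-15)^2 + (26+ 9)^2) = sqrt(676+1225) = 43.6005
L = sqrt(1901.0000 - 144) = sqrt(1757.0000) = 41.9166

41.9166


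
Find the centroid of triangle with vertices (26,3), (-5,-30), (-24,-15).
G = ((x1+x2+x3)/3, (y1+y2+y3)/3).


Gx = (26- 5- 24)/3 = -3/3 = -1.0000
Gy = (3- 30- 15)/3 = -42/3 = -14.0000

G = (-1.0000, -14.0000)


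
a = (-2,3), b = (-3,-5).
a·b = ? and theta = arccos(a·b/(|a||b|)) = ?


a·b = -2*(-3) + 3*(-5) = 6 - 15 = -9
|a| = sqrt(4+9) = 3.6056
|b| = sqrt(9+25) = 5.8310
cos(theta) = -9/(sqrt(13)*sqrt(34)) = -9/sqrt(442) = -0.428086
theta = arccos(-9/sqrt(442)) = 115.3462 degrees

a·b = -9, theta = 115.3462 deg


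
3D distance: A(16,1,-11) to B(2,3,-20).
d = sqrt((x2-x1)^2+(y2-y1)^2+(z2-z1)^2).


dx=-14, dy=2, dz=-9
d = sqrt(196+4+81) = sqrt(281) = 16.7631

16.7631


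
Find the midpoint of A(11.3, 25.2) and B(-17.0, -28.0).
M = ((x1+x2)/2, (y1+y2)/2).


Mx = (11.3 - 17.0)/2 = -5.7/2 = -2.8500
My = (25.2 - 28.0)/2 = -2.8/2 = -1.4000

(-2.8500, -1.4000)


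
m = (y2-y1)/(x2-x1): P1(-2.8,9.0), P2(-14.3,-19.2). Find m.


dy = -19.2 - 9.0 = -28.2
dx = -14.3 + 2.8 = -11.5
m = -28.2/(-11.5) = 2.4522

m = 2.4522


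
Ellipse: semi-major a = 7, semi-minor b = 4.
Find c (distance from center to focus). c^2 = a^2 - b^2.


c^2 = 7^2 - 4^2 = 49 - 16 = 33
c = sqrt(33) = 5.7446

c = 5.7446


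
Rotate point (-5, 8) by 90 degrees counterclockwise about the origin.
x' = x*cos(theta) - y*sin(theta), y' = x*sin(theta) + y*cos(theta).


cos(90) = 0, sin(90) = 1
x' = -5*0 - 8*1 = -8
y' = -5*1 + 8*0 = -5

(-8, -5)


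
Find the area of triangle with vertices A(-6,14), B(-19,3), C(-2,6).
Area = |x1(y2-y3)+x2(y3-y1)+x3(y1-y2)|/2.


-6*(3-6) = 18
-19*(6-14) = 152
-2*(14-3) = -22
sum = 148
Area = |148|/2 = 74.0000

74.0000 sq units


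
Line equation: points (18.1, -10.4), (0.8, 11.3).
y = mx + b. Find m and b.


m = (21.7)/(-17.3) = -1.2543
b = y1 - m*x1 = -10.4 - (21.7*18.1)/(-17.3) = -10.4 + 22.7035 = 12.3035

y = -1.2543x + 12.3035


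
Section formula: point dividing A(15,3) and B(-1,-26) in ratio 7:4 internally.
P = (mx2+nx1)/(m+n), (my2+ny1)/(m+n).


Px = (7*(-1) + 4*15)/11 = 53/11 = 4.8182
Py = (7*(-26) + 4*3)/11 = -170/11 = -15.4545

P = (4.8182, -15.4545)


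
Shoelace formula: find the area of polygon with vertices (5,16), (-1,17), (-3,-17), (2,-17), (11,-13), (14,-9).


sum(xi*y_{i+1}) = 5*17 - 1*(-17) - 3*(-17) + 2*(-13) + 11*(-9) + 14*16 = 252
sum(yi*x_{i+1}) = 16*(-1) + 17*(-3) - 17*2 - 17*11 - 13*14 - 9*5 = -515
Area = |252 + 515|/2 = 767/2 = 383.5000

383.5000 sq units


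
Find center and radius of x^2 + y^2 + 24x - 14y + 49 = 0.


h = -D/2 = -24/2 = -12
k = -E/2 = 14/2 = 7
r^2 = h^2 + k^2 - F = 144 + 49 - 49 = 144
r = 12

Center (-12, 7), radius = 12


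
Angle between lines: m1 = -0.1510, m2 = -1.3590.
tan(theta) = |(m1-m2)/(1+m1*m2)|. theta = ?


m1-m2 = 1.208
1+m1*m2 = 1.205209
tan(theta) = |1.208/1.205209| = 1.002316
theta = arctan(|1.208/1.205209|) = 45.0663 degrees (acute angle)

45.0663 degrees


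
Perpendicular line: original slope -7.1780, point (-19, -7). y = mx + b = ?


Perpendicular slope = -1/m1 = -1/(-7.1780) = 0.1393
b2 = y0 - m2*x0 = -7 - 19/(-7.1780) = -7 + 2.6470 = -4.3530

y = 0.1393x - 4.3530


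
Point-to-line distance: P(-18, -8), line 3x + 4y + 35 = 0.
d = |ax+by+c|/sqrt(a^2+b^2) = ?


|3*(-18) + 4*(-8) + 35| = |-51| = 51
sqrt(9 + 16) = sqrt(25) = 5.0000
d = 51/sqrt(25) = 10.2000

10.2000


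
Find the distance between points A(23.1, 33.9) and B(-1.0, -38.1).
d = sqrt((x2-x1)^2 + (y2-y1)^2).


dx = -1.0 - 23.1 = -24.1
dy = -38.1 - 33.9 = -72.0
d = sqrt(580.81 + 5184.0) = sqrt(5764.81) = 75.9263

75.9263


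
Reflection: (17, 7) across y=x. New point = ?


Reflection rule for y=x: (y, x)
(17, 7) -> (7, 17)

(7, 17)


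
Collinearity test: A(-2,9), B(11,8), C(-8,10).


-2*(8-10) + 11*(10-9) - 8*(9-8)
= 4 + 11 - 8 = 7

No, not collinear (determinant = 7)


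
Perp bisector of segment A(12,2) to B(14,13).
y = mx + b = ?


Midpoint = (13, 7.5)
Slope of AB = dy/dx = 11/2 = 5.5000
Perp slope = -dx/dy = -2/11 = -0.1818
b = My - (perp slope)*Mx = 7.5 + (2*13)/11 = 7.5 + 2.3636 = 9.8636

y = -0.1818x + 9.8636


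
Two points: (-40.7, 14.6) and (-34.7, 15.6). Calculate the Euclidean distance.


dx = -34.7 + 40.7 = 6.0
dy = 15.6 - 14.6 = 1.0
d = sqrt(36.0 + 1.0) = sqrt(37.0) = 6.0828

6.0828


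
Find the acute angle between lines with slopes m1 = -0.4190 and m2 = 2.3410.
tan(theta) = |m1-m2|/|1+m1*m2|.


m1-m2 = -2.76
1+m1*m2 = 0.019121
tan(theta) = |-2.76/0.019121| = 144.343915
theta = arctan(|-2.76/0.019121|) = 89.6031 degrees (acute angle)

89.6031 degrees


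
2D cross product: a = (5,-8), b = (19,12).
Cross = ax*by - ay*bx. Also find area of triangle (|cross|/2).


cross = 5*12 + 8*19 = 60 + 152 = 212
Triangle area = |212|/2 = 212/2 = 106.0000

cross = 212, triangle area = 106.0000


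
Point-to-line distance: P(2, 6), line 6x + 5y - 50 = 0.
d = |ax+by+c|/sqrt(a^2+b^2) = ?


|6*2 + 5*6 - 50| = |-8| = 8
sqrt(36 + 25) = sqrt(61) = 7.8102
d = 8/sqrt(61) = 1.0243

1.0243


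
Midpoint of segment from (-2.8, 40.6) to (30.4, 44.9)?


Mx = (-2.8 + 30.4)/2 = 27.6/2 = 13.8000
My = (40.6 + 44.9)/2 = 85.5/2 = 42.7500

(13.8000, 42.7500)


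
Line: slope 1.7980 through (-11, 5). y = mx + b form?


y - 5 = 1.7980(x + 11)
y = 1.7980x + 5 - 1.7980*(-11)
y = 1.7980x + 24.7780

y = 1.7980x + 24.7780


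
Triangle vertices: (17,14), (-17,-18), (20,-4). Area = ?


17*(-18+ 4) = -238
-17*(-4-14) = 306
20*(14+ 18) = 640
sum = 708
Area = |708|/2 = 354.0000

354.0000 sq units


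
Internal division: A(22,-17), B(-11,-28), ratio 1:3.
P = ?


Px = (1*(-11) + 3*22)/4 = 55/4 = 13.7500
Py = (1*(-28) + 3*(-17))/4 = -79/4 = -19.7500

P = (13.7500, -19.7500)


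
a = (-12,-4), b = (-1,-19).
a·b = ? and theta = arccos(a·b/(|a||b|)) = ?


a·b = -12*(-1) - 4*(-19) = 12 + 76 = 88
|a| = sqrt(144+16) = 12.6491
|b| = sqrt(1+361) = 19.0263
cos(theta) = 88/(sqrt(160)*sqrt(362)) = 88/sqrt(57920) = 0.365652
theta = arccos(88/sqrt(57920)) = 68.5523 degrees

a·b = 88, theta = 68.5523 deg


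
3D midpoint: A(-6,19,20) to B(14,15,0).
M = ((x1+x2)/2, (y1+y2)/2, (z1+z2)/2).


Mx = (-6+14)/2 = 4.0000
My = (19+15)/2 = 17.0000
Mz = (20+0)/2 = 10.0000

M = (4.0000, 17.0000, 10.0000)


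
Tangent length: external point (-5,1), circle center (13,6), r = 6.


d = sqrt((-5-13)^2 + (1-6)^2) = sqrt(324+25) = 18.6815
L = sqrt(349.0000 - 36) = sqrt(313.0000) = 17.6918

17.6918


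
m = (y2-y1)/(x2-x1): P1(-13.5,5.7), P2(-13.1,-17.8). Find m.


dy = -17.8 - 5.7 = -23.5
dx = -13.1 + 13.5 = 0.4
m = -23.5/0.4 = -58.7500

m = -58.7500


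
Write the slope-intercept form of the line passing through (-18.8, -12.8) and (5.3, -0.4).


m = (12.4)/(24.1) = 0.5145
b = y1 - m*x1 = -12.8 - (12.4*(-18.8))/(24.1) = -12.8 + 9.6730 = -3.1270

y = 0.5145x - 3.1270


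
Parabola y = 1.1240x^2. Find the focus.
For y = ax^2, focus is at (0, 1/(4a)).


a = 1.1240
4a = 4.4960
focus = (0, 1/4.4960) = (0, 0.2224)

Focus = (0, 0.2224)


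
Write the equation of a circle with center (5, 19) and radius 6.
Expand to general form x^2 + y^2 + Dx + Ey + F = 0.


(x-5)^2 + (y-19)^2 = 6^2
D = -2h = -10, E = -2k = -38
F = h^2+k^2-r^2 = 25+361-36 = 350

x^2 + y^2 - 10x - 38y + 350 = 0


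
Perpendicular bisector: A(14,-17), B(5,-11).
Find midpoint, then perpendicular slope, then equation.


Midpoint = (9.5, -14)
Slope of AB = dy/dx = 6/(-9) = -0.6667
Perp slope = -dx/dy = 9/6 = 1.5000
b = My - (perp slope)*Mx = -14 + (-9*9.5)/6 = -14 - 14.2500 = -28.2500

y = 1.5000x - 28.2500


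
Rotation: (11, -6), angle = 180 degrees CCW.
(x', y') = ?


cos(180) = -1, sin(180) = 0
x' = 11*(-1) + 6*0 = -11
y' = 11*0 - 6*(-1) = 6

(-11, 6)


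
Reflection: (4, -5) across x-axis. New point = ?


Reflection rule for x-axis: (x, -y)
(4, -5) -> (4, 5)

(4, 5)


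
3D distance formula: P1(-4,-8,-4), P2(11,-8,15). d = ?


dx=15, dy=0, dz=19
d = sqrt(225+0+361) = sqrt(586) = 24.2074

24.2074


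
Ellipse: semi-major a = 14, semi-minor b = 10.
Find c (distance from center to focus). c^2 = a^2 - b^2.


c^2 = 14^2 - 10^2 = 196 - 100 = 96
c = sqrt(96) = 9.7980

c = 9.7980


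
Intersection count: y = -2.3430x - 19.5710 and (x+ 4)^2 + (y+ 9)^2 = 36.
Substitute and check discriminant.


Substitute y = -2.3430x - 19.5710: (x+ 4)^2 + (-2.3430x- 19.5710+ 9)^2 = 36
Expand to Ax^2 + Bx + C = 0, where b-k = -10.571
A = 1+m^2 = 6.489649
B = 2(m(b-k) - h) = 2(-2.3430*(-10.571) + 4) = 57.535706
C = h^2 + (b-k)^2 - r^2 = 16 + 111.746041 - 36 = 91.746041
disc = B^2-4AC = 3310.3575 - 2381.5984 = 928.7591
disc > 0

2 intersection points


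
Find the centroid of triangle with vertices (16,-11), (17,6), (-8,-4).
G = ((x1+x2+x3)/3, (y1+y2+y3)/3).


Gx = (16+17- 8)/3 = 25/3 = 8.3333
Gy = (-11+6- 4)/3 = -9/3 = -3.0000

G = (8.3333, -3.0000)


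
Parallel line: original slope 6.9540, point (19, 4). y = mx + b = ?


Parallel lines have equal slopes.
m2 = 6.9540
b2 = 4 - 6.9540*19 = -128.1260

y = 6.9540x - 128.1260


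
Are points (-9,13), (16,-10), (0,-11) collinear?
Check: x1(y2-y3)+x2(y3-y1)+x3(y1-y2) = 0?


-9*(-10+ 11) + 16*(-11-13) + 0*(13+ 10)
= -9 - 384 + 0 = -393

No, not collinear (determinant = -393)


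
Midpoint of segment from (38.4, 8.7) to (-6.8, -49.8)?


Mx = (38.4 - 6.8)/2 = 31.6/2 = 15.8000
My = (8.7 - 49.8)/2 = -41.1/2 = -20.5500

(15.8000, -20.5500)


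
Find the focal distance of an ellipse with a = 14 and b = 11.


c^2 = 14^2 - 11^2 = 196 - 121 = 75
c = sqrt(75) = 8.6603

c = 8.6603


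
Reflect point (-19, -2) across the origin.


Reflection rule for origin: (-x, -y)
(-19, -2) -> (19, 2)

(19, 2)


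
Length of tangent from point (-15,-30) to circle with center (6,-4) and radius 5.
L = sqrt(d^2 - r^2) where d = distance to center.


d = sqrt((-15-6)^2 + (-30+ 4)^2) = sqrt(441+676) = 33.4215
L = sqrt(1117.0000 - 25) = sqrt(1092.0000) = 33.0454

33.0454


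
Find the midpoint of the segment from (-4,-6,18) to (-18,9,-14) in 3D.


Mx = (-4- 18)/2 = -11.0000
My = (-6+9)/2 = 1.5000
Mz = (18- 14)/2 = 2.0000

M = (-11.0000, 1.5000, 2.0000)


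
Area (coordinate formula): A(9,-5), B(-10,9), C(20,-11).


9*(9+ 11) = 180
-10*(-11+ 5) = 60
20*(-5-9) = -280
sum = -40
Area = |-40|/2 = 20.0000

20.0000 sq units


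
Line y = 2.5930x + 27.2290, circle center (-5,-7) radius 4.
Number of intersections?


Substitute y = 2.5930x + 27.2290: (x+ 5)^2 + (2.5930x+27.2290+ 7)^2 = 16
Expand to Ax^2 + Bx + C = 0, where b-k = 34.229
A = 1+m^2 = 7.723649
B = 2(m(b-k) - h) = 2(2.5930*34.229 + 5) = 187.511594
C = h^2 + (b-k)^2 - r^2 = 25 + 1171.624441 - 16 = 1180.624441
disc = B^2-4AC = 35160.5979 - 36474.9151 = -1314.3172
disc < 0

0 intersection points


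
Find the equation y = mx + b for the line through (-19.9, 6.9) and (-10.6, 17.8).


m = (10.9)/(9.3) = 1.1720
b = y1 - m*x1 = 6.9 - (10.9*(-19.9))/(9.3) = 6.9 + 23.3237 = 30.2237

y = 1.1720x + 30.2237


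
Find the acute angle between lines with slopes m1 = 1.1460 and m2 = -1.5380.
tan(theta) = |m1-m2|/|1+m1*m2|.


m1-m2 = 2.684
1+m1*m2 = -0.762548
tan(theta) = |2.684/(-0.762548)| = 3.519778
theta = arctan(|2.684/(-0.762548)|) = 74.1397 degrees (acute angle)

74.1397 degrees


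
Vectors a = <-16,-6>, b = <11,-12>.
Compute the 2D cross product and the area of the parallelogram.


cross = -16*(-12) + 6*11 = 192 + 66 = 258
Parallelogram area = |258| = 258

cross = 258, parallelogram area = 258


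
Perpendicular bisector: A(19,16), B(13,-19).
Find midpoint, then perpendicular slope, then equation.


Midpoint = (16, -1.5)
Slope of AB = dy/dx = -35/(-6) = 5.8333
Perp slope = -dx/dy = -6/35 = -0.1714
b = My - (perp slope)*Mx = -1.5 + (-6*16)/(-35) = -1.5 + 2.7429 = 1.2429

y = -0.1714x + 1.2429


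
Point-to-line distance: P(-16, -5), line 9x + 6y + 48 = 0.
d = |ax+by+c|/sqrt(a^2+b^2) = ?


|9*(-16) + 6*(-5) + 48| = |-126| = 126
sqrt(81 + 36) = sqrt(117) = 10.8167
d = 126/sqrt(117) = 11.6487

11.6487


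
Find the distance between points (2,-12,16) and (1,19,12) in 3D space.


dx=-1, dy=31, dz=-4
d = sqrt(1+961+16) = sqrt(978) = 31.2730

31.2730


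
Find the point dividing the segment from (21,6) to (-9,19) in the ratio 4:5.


Px = (4*(-9) + 5*21)/9 = 69/9 = 7.6667
Py = (4*19 + 5*6)/9 = 106/9 = 11.7778

P = (7.6667, 11.7778)


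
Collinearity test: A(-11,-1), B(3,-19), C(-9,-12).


-11*(-19+ 12) + 3*(-12+ 1) - 9*(-1+ 19)
= 77 - 33 - 162 = -118

No, not collinear (determinant = -118)


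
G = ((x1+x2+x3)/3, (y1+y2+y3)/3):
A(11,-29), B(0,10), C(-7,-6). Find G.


Gx = (11+0- 7)/3 = 4/3 = 1.3333
Gy = (-29+10- 6)/3 = -25/3 = -8.3333

G = (1.3333, -8.3333)


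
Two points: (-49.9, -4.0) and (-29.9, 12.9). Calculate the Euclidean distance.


dx = -29.9 + 49.9 = 20.0
dy = 12.9 + 4.0 = 16.9
d = sqrt(400.0 + 285.61) = sqrt(685.61) = 26.1842

26.1842


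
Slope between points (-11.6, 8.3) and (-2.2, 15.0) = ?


dy = 15.0 - 8.3 = 6.7
dx = -2.2 + 11.6 = 9.4
m = 6.7/9.4 = 0.7128

m = 0.7128


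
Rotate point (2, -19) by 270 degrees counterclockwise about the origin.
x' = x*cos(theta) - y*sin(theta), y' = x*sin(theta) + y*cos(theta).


cos(270) = 0, sin(270) = -1
x' = 2*0 + 19*(-1) = -19
y' = 2*(-1) - 19*0 = -2

(-19, -2)


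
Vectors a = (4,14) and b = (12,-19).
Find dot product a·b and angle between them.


a·b = 4*12 + 14*(-19) = 48 - 266 = -218
|a| = sqrt(16+196) = 14.5602
|b| = sqrt(144+361) = 22.4722
cos(theta) = -218/(sqrt(212)*sqrt(505)) = -218/sqrt(107060) = -0.666259
theta = arccos(-218/sqrt(107060)) = 131.7790 degrees

a·b = -218, theta = 131.7790 deg


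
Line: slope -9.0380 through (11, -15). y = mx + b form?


y + 15 = -9.0380(x - 11)
y = -9.0380x - 15 + 9.0380*11
y = -9.0380x + 84.4180

y = -9.0380x + 84.4180


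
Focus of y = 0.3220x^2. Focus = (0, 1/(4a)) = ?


a = 0.3220
4a = 1.2880
focus = (0, 1/1.2880) = (0, 0.7764)

Focus = (0, 0.7764)


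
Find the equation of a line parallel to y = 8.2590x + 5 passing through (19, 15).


Parallel lines have equal slopes.
m2 = 8.2590
b2 = 15 - 8.2590*19 = -141.9210

y = 8.2590x - 141.9210


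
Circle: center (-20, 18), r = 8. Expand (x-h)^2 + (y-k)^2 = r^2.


(x+ 20)^2 + (y-18)^2 = 8^2
D = -2h = 40, E = -2k = -36
F = h^2+k^2-r^2 = 400+324-64 = 660

x^2 + y^2 + 40x - 36y + 660 = 0


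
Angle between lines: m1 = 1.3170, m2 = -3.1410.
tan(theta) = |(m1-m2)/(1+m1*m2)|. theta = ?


m1-m2 = 4.458
1+m1*m2 = -3.136697
tan(theta) = |4.458/(-3.136697)| = 1.421240
theta = arctan(|4.458/(-3.136697)|) = 54.8694 degrees (acute angle)

54.8694 degrees


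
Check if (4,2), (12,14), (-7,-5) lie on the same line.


4*(14+ 5) + 12*(-5-2) - 7*(2-14)
= 76 - 84 + 84 = 76

No, not collinear (determinant = 76)


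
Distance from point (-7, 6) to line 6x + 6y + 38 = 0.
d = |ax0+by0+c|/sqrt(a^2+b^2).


|6*(-7) + 6*6 + 38| = |32| = 32
sqrt(36 + 36) = sqrt(72) = 8.4853
d = 32/sqrt(72) = 3.7712

3.7712


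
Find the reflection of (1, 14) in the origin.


Reflection rule for origin: (-x, -y)
(1, 14) -> (-1, -14)

(-1, -14)


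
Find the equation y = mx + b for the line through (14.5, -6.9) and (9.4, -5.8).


m = (1.1)/(-5.1) = -0.2157
b = y1 - m*x1 = -6.9 - (1.1*14.5)/(-5.1) = -6.9 + 3.1275 = -3.7725

y = -0.2157x - 3.7725


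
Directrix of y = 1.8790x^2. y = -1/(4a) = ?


a = 1.8790
1/(4a) = 0.1330
directrix: y = -0.1330 = -0.1330

y = -0.1330


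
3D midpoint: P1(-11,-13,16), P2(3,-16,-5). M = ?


Mx = (-11+3)/2 = -4.0000
My = (-13- 16)/2 = -14.5000
Mz = (16- 5)/2 = 5.5000

M = (-4.0000, -14.5000, 5.5000)


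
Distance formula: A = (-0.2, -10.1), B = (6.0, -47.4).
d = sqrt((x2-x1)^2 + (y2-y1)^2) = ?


dx = 6.0 + 0.2 = 6.2
dy = -47.4 + 10.1 = -37.3
d = sqrt(38.44 + 1391.29) = sqrt(1429.73) = 37.8118

37.8118


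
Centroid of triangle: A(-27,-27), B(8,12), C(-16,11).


Gx = (-27+8- 16)/3 = -35/3 = -11.6667
Gy = (-27+12+11)/3 = -4/3 = -1.3333

G = (-11.6667, -1.3333)


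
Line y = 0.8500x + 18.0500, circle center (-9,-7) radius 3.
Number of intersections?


Substitute y = 0.8500x + 18.0500: (x+ 9)^2 + (0.8500x+18.0500+ 7)^2 = 9
Expand to Ax^2 + Bx + C = 0, where b-k = 25.05
A = 1+m^2 = 1.7225
B = 2(m(b-k) - h) = 2(0.8500*25.05 + 9) = 60.585
C = h^2 + (b-k)^2 - r^2 = 81 + 627.5025 - 9 = 699.5025
disc = B^2-4AC = 3670.5422 - 4819.5722 = -1149.0300
disc < 0

0 intersection points


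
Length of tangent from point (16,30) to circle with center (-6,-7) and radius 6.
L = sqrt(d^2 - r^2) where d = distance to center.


d = sqrt((16+ 6)^2 + (30+ 7)^2) = sqrt(484+1369) = 43.0465
L = sqrt(1853.0000 - 36) = sqrt(1817.0000) = 42.6263

42.6263


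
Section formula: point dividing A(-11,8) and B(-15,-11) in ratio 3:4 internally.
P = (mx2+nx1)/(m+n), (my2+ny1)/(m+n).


Px = (3*(-15) + 4*(-11))/7 = -89/7 = -12.7143
Py = (3*(-11) + 4*8)/7 = -1/7 = -0.1429

P = (-12.7143, -0.1429)


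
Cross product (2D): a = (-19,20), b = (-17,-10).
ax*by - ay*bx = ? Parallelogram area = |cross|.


cross = -19*(-10) - 20*(-17) = 190 + 340 = 530
Parallelogram area = |530| = 530

cross = 530, parallelogram area = 530


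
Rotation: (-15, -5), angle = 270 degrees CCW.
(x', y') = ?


cos(270) = 0, sin(270) = -1
x' = -15*0 + 5*(-1) = -5
y' = -15*(-1) - 5*0 = 15

(-5, 15)


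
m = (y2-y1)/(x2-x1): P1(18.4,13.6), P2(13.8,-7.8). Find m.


dy = -7.8 - 13.6 = -21.4
dx = 13.8 - 18.4 = -4.6
m = -21.4/(-4.6) = 4.6522

m = 4.6522


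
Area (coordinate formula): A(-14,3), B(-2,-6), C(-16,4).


-14*(-6-4) = 140
-2*(4-3) = -2
-16*(3+ 6) = -144
sum = -6
Area = |-6|/2 = 3.0000

3.0000 sq units


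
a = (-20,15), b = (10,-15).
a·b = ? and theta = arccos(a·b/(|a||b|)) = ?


a·b = -20*10 + 15*(-15) = -200 - 225 = -425
|a| = sqrt(400+225) = 25.0000
|b| = sqrt(100+225) = 18.0278
cos(theta) = -425/(sqrt(625)*sqrt(325)) = -425/sqrt(203125) = -0.942990
theta = arccos(-425/sqrt(203125)) = 160.5600 degrees

a·b = -425, theta = 160.5600 deg


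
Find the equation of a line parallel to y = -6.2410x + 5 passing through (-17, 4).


Parallel lines have equal slopes.
m2 = -6.2410
b2 = 4 + 6.2410*(-17) = -102.0970

y = -6.2410x - 102.0970


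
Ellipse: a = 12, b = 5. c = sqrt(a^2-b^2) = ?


c^2 = 12^2 - 5^2 = 144 - 25 = 119
c = sqrt(119) = 10.9087

c = 10.9087


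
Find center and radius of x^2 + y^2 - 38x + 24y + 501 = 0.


h = -D/2 = 38/2 = 19
k = -E/2 = -24/2 = -12
r^2 = h^2 + k^2 - F = 361 + 144 - 501 = 4
r = 2

Center (19, -12), radius = 2


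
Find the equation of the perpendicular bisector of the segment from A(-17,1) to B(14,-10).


Midpoint = (-1.5, -4.5)
Slope of AB = dy/dx = -11/31 = -0.3548
Perp slope = -dx/dy = 31/11 = 2.8182
b = My - (perp slope)*Mx = -4.5 + (31*(-1.5))/(-11) = -4.5 + 4.2273 = -0.2727

y = 2.8182x - 0.2727


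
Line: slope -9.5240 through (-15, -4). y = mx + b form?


y + 4 = -9.5240(x + 15)
y = -9.5240x - 4 + 9.5240*(-15)
y = -9.5240x - 146.8600

y = -9.5240x - 146.8600


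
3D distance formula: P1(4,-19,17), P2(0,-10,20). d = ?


dx=-4, dy=9, dz=3
d = sqrt(16+81+9) = sqrt(106) = 10.2956

10.2956


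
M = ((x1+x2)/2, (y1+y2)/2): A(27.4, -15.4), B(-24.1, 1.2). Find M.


Mx = (27.4 - 24.1)/2 = 3.3/2 = 1.6500
My = (-15.4 + 1.2)/2 = -14.2/2 = -7.1000

(1.6500, -7.1000)


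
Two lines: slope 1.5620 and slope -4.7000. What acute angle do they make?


m1-m2 = 6.262
1+m1*m2 = -6.3414
tan(theta) = |6.262/(-6.3414)| = 0.987479
theta = arctan(|6.262/(-6.3414)|) = 44.6390 degrees (acute angle)

44.6390 degrees


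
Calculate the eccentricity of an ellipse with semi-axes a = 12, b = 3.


c = sqrt(144-9) = sqrt(135) = 11.6190
e = c/a = sqrt(135)/12 = 0.9682

e = 0.9682


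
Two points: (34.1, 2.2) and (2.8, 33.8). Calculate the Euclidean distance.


dx = 2.8 - 34.1 = -31.3
dy = 33.8 - 2.2 = 31.6
d = sqrt(979.69 + 998.56) = sqrt(1978.25) = 44.4775

44.4775


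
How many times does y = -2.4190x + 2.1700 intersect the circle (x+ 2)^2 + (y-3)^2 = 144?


Substitute y = -2.4190x + 2.1700: (x+ 2)^2 + (-2.4190x+2.1700-3)^2 = 144
Expand to Ax^2 + Bx + C = 0, where b-k = -0.83
A = 1+m^2 = 6.851561
B = 2(m(b-k) - h) = 2(-2.4190*(-0.83) + 2) = 8.01554
C = h^2 + (b-k)^2 - r^2 = 4 + 0.6889 - 144 = -139.3111
disc = B^2-4AC = 64.2489 + 3817.9940 = 3882.2429
disc > 0

2 intersection points


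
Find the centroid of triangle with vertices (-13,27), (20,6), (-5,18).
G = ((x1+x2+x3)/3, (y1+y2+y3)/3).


Gx = (-13+20- 5)/3 = 2/3 = 0.6667
Gy = (27+6+18)/3 = 51/3 = 17.0000

G = (0.6667, 17.0000)


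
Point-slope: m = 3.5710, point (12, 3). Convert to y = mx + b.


y - 3 = 3.5710(x - 12)
y = 3.5710x + 3 - 3.5710*12
y = 3.5710x - 39.8520

y = 3.5710x - 39.8520


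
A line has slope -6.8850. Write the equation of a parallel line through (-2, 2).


Parallel lines have equal slopes.
m2 = -6.8850
b2 = 2 + 6.8850*(-2) = -11.7700

y = -6.8850x - 11.7700


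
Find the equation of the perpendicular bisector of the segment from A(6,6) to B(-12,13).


Midpoint = (-3, 9.5)
Slope of AB = dy/dx = 7/(-18) = -0.3889
Perp slope = -dx/dy = 18/7 = 2.5714
b = My - (perp slope)*Mx = 9.5 + (-18*(-3))/7 = 9.5 + 7.7143 = 17.2143

y = 2.5714x + 17.2143


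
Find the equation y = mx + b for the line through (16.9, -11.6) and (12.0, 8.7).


m = (20.3)/(-4.9) = -4.1429
b = y1 - m*x1 = -11.6 - (20.3*16.9)/(-4.9) = -11.6 + 70.0143 = 58.4143

y = -4.1429x + 58.4143


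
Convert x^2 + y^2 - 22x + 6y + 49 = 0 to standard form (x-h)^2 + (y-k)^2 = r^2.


h = -D/2 = 22/2 = 11
k = -E/2 = -6/2 = -3
r^2 = h^2 + k^2 - F = 121 + 9 - 49 = 81
r = 9

Center (11, -3), radius = 9


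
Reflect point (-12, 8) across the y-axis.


Reflection rule for y-axis: (-x, y)
(-12, 8) -> (12, 8)

(12, 8)


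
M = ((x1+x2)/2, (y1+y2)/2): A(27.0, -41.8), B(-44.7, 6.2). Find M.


Mx = (27.0 - 44.7)/2 = -17.7/2 = -8.8500
My = (-41.8 + 6.2)/2 = -35.6/2 = -17.8000

(-8.8500, -17.8000)


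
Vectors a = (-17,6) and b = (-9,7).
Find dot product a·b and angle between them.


a·b = -17*(-9) + 6*7 = 153 + 42 = 195
|a| = sqrt(289+36) = 18.0278
|b| = sqrt(81+49) = 11.4018
cos(theta) = 195/(sqrt(325)*sqrt(130)) = 195/sqrt(42250) = 0.948683
theta = arccos(195/sqrt(42250)) = 18.4349 degrees

a·b = 195, theta = 18.4349 deg


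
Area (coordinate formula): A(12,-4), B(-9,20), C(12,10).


12*(20-10) = 120
-9*(10+ 4) = -126
12*(-4-20) = -288
sum = -294
Area = |-294|/2 = 147.0000

147.0000 sq units


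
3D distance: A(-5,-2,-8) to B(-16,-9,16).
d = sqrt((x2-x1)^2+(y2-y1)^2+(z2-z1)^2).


dx=-11, dy=-7, dz=24
d = sqrt(121+49+576) = sqrt(746) = 27.3130

27.3130


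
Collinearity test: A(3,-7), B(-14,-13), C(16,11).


3*(-13-11) - 14*(11+ 7) + 16*(-7+ 13)
= -72 - 252 + 96 = -228

No, not collinear (determinant = -228)


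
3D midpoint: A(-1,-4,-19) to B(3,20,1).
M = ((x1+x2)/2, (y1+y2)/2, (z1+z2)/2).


Mx = (-1+3)/2 = 1.0000
My = (-4+20)/2 = 8.0000
Mz = (-19+1)/2 = -9.0000

M = (1.0000, 8.0000, -9.0000)


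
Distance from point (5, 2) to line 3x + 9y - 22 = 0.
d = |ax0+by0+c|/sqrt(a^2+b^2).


|3*5 + 9*2 - 22| = |11| = 11
sqrt(9 + 81) = sqrt(90) = 9.4868
d = 11/sqrt(90) = 1.1595

1.1595


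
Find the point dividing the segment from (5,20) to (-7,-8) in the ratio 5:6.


Px = (5*(-7) + 6*5)/11 = -5/11 = -0.4545
Py = (5*(-8) + 6*20)/11 = 80/11 = 7.2727

P = (-0.4545, 7.2727)


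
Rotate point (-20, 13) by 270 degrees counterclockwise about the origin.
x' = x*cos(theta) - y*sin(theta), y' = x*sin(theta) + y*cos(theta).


cos(270) = 0, sin(270) = -1
x' = -20*0 - 13*(-1) = 13
y' = -20*(-1) + 13*0 = 20

(13, 20)


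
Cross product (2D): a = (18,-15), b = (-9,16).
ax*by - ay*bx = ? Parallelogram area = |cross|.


cross = 18*16 + 15*(-9) = 288 - 135 = 153
Parallelogram area = |153| = 153

cross = 153, parallelogram area = 153


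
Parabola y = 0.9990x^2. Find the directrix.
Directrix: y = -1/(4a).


a = 0.9990
1/(4a) = 0.2503
directrix: y = -0.2503 = -0.2503

y = -0.2503


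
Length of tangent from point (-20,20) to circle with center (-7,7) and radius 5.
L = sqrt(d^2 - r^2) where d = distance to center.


d = sqrt((-20+ 7)^2 + (20-7)^2) = sqrt(169+169) = 18.3848
L = sqrt(338.0000 - 25) = sqrt(313.0000) = 17.6918

17.6918


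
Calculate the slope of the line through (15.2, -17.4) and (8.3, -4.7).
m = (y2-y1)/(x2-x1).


dy = -4.7 + 17.4 = 12.7
dx = 8.3 - 15.2 = -6.9
m = 12.7/(-6.9) = -1.8406

m = -1.8406


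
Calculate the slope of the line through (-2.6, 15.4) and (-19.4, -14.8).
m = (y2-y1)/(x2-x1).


dy = -14.8 - 15.4 = -30.2
dx = -19.4 + 2.6 = -16.8
m = -30.2/(-16.8) = 1.7976

m = 1.7976


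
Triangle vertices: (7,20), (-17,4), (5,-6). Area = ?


7*(4+ 6) = 70
-17*(-6-20) = 442
5*(20-4) = 80
sum = 592
Area = |592|/2 = 296.0000

296.0000 sq units


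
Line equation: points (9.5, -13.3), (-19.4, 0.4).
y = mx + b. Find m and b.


m = (13.7)/(-28.9) = -0.4740
b = y1 - m*x1 = -13.3 - (13.7*9.5)/(-28.9) = -13.3 + 4.5035 = -8.7965

y = -0.4740x - 8.7965


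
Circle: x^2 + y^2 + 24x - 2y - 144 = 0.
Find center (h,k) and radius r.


h = -D/2 = -24/2 = -12
k = -E/2 = 2/2 = 1
r^2 = h^2 + k^2 - F = 144 + 1 + 144 = 289
r = 17

Center (-12, 1), radius = 17


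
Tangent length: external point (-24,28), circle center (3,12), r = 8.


d = sqrt((-24-3)^2 + (28-12)^2) = sqrt(729+256) = 31.3847
L = sqrt(985.0000 - 64) = sqrt(921.0000) = 30.3480

30.3480


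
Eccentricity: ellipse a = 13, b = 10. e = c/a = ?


c = sqrt(169-100) = sqrt(69) = 8.3066
e = c/a = sqrt(69)/13 = 0.6390

e = 0.6390


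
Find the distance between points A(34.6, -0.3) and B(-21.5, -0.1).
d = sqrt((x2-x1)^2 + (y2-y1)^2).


dx = -21.5 - 34.6 = -56.1
dy = -0.1 + 0.3 = 0.2
d = sqrt(3147.21 + 0.04) = sqrt(3147.25) = 56.1004

56.1004


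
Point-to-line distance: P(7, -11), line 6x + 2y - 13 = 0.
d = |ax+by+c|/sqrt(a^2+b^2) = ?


|6*7 + 2*(-11) - 13| = |7| = 7
sqrt(36 + 4) = sqrt(40) = 6.3246
d = 7/sqrt(40) = 1.1068

1.1068


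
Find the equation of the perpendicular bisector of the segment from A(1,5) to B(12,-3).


Midpoint = (6.5, 1)
Slope of AB = dy/dx = -8/11 = -0.7273
Perp slope = -dx/dy = 11/8 = 1.3750
b = My - (perp slope)*Mx = 1 + (11*6.5)/(-8) = 1 - 8.9375 = -7.9375

y = 1.3750x - 7.9375


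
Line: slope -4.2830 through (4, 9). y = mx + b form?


y - 9 = -4.2830(x - 4)
y = -4.2830x + 9 + 4.2830*4
y = -4.2830x + 26.1320

y = -4.2830x + 26.1320


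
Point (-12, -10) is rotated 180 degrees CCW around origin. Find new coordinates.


cos(180) = -1, sin(180) = 0
x' = -12*(-1) + 10*0 = 12
y' = -12*0 - 10*(-1) = 10

(12, 10)


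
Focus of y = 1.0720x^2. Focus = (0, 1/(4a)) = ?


a = 1.0720
4a = 4.2880
focus = (0, 1/4.2880) = (0, 0.2332)

Focus = (0, 0.2332)


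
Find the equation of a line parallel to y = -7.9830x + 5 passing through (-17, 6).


Parallel lines have equal slopes.
m2 = -7.9830
b2 = 6 + 7.9830*(-17) = -129.7110

y = -7.9830x - 129.7110


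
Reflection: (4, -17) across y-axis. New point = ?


Reflection rule for y-axis: (-x, y)
(4, -17) -> (-4, -17)

(-4, -17)


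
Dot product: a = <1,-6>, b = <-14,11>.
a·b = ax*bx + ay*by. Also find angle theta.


a·b = 1*(-14) - 6*11 = -14 - 66 = -80
|a| = sqrt(1+36) = 6.0828
|b| = sqrt(196+121) = 17.8045
cos(theta) = -80/(sqrt(37)*sqrt(317)) = -80/sqrt(11729) = -0.738685
theta = arccos(-80/sqrt(11729)) = 137.6195 degrees

a·b = -80, theta = 137.6195 deg


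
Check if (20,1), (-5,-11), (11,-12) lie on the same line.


20*(-11+ 12) - 5*(-12-1) + 11*(1+ 11)
= 20 + 65 + 132 = 217

No, not collinear (determinant = 217)


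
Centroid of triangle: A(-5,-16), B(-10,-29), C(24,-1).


Gx = (-5- 10+24)/3 = 9/3 = 3.0000
Gy = (-16- 29- 1)/3 = -46/3 = -15.3333

G = (3.0000, -15.3333)


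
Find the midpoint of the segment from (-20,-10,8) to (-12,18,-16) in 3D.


Mx = (-20- 12)/2 = -16.0000
My = (-10+18)/2 = 4.0000
Mz = (8- 16)/2 = -4.0000

M = (-16.0000, 4.0000, -4.0000)


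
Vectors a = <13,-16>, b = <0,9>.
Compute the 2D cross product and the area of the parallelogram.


cross = 13*9 + 16*0 = 117 - 0 = 117
Parallelogram area = |117| = 117

cross = 117, parallelogram area = 117


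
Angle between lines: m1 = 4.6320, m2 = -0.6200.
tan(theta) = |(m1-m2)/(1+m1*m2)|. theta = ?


m1-m2 = 5.252
1+m1*m2 = -1.87184
tan(theta) = |5.252/(-1.87184)| = 2.805795
theta = arctan(|5.252/(-1.87184)|) = 70.3837 degrees (acute angle)

70.3837 degrees


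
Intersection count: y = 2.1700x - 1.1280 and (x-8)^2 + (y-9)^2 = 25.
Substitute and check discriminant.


Substitute y = 2.1700x - 1.1280: (x-8)^2 + (2.1700x- 1.1280-9)^2 = 25
Expand to Ax^2 + Bx + C = 0, where b-k = -10.128
A = 1+m^2 = 5.7089
B = 2(m(b-k) - h) = 2(2.1700*(-10.128) - 8) = -59.95552
C = h^2 + (b-k)^2 - r^2 = 64 + 102.576384 - 25 = 141.576384
disc = B^2-4AC = 3594.6644 - 3232.9817 = 361.6827
disc > 0

2 intersection points


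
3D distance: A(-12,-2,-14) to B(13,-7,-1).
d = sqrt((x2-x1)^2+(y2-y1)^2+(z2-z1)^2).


dx=25, dy=-5, dz=13
d = sqrt(625+25+169) = sqrt(819) = 28.6182

28.6182


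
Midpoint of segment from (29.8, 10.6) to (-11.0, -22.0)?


Mx = (29.8 - 11.0)/2 = 18.8/2 = 9.4000
My = (10.6 - 22.0)/2 = -11.4/2 = -5.7000

(9.4000, -5.7000)


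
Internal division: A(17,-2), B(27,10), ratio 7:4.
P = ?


Px = (7*27 + 4*17)/11 = 257/11 = 23.3636
Py = (7*10 + 4*(-2))/11 = 62/11 = 5.6364

P = (23.3636, 5.6364)


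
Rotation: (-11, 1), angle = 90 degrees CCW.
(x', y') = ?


cos(90) = 0, sin(90) = 1
x' = -11*0 - 1*1 = -1
y' = -11*1 + 1*0 = -11

(-1, -11)


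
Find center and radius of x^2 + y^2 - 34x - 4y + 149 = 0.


h = -D/2 = 34/2 = 17
k = -E/2 = 4/2 = 2
r^2 = h^2 + k^2 - F = 289 + 4 - 149 = 144
r = 12

Center (17, 2), radius = 12


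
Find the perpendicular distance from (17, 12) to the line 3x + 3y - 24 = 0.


|3*17 + 3*12 - 24| = |63| = 63
sqrt(9 + 9) = sqrt(18) = 4.2426
d = 63/sqrt(18) = 14.8492

14.8492


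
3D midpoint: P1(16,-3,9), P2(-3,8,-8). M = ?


Mx = (16- 3)/2 = 6.5000
My = (-3+8)/2 = 2.5000
Mz = (9- 8)/2 = 0.5000

M = (6.5000, 2.5000, 0.5000)


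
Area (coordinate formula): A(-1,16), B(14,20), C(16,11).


-1*(20-11) = -9
14*(11-16) = -70
16*(16-20) = -64
sum = -143
Area = |-143|/2 = 71.5000

71.5000 sq units


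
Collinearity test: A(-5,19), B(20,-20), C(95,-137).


-5*(-20+ 137) + 20*(-137-19) + 95*(19+ 20)
= -585 - 3120 + 3705 = 0

Yes, collinear (determinant = 0)
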